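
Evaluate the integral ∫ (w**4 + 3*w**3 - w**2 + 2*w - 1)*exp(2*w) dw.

Use integration by parts with u = w**4 + 3*w**3 - w**2 + 2*w - 1, dv = exp(2*w) dw, so v = exp(2*w)/2.
Apply parts 4 times (tabular method): alternate signs, differentiate u down to 0, integrate dv up.

(4*w**4 + 4*w**3 - 10*w**2 + 18*w - 13)*exp(2*w)/8 + C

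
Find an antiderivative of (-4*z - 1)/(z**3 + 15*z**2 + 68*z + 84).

Factor the denominator: (z + 2)*(z + 6)*(z + 7).
Partial-fraction decomposition: 27/(5*(z + 7)) - 23/(4*(z + 6)) + 7/(20*(z + 2)).
Integrate each term: A/(z−a) contributes A·log|z−a|.

7*log(z + 2)/20 - 23*log(z + 6)/4 + 27*log(z + 7)/5 + C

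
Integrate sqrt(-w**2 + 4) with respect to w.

Substitute w = 2·sin(θ), so dw = 2·cos(θ) dθ and the radical becomes sqrt(-w**2 + 4) = 2·cos(θ) by the Pythagorean identity.
Integrate the resulting trig expression in θ, then back-substitute θ = asin(w/2), sin(θ) = w/2, cos(θ) = sqrt(-w**2 + 4)/2 (absorbing any constant into C).

w*sqrt(-w**2 + 4)/2 + 2*asin(w/2) + C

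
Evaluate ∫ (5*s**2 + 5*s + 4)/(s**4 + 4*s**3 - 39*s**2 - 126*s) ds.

-2*log(s)/63 + 107*log(s - 6)/351 + 17*log(s + 3)/54 - 107*log(s + 7)/182 + C

Factor the denominator: s*(s - 6)*(s + 3)*(s + 7).
Partial-fraction decomposition: -107/(182*(s + 7)) + 17/(54*(s + 3)) + 107/(351*(s - 6)) - 2/(63*s).
Integrate each term: A/(s−a) contributes A·log|s−a|.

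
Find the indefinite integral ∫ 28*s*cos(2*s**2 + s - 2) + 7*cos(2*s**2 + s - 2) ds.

7*sin(2*s**2 + s - 2) + C

Let u = 2*s**2 + s - 2, so du = (4*s + 1) ds.
Rewriting, the integral becomes 7·∫ cos(u) du = 7·sin(u).
Substituting back, u = 2*s**2 + s - 2.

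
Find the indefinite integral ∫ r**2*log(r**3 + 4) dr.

r**3*log(r**3 + 4)/3 - r**3/3 + 4*log(r**3 + 4)/3 + C

Let u = r**3 + 4, so du = (3*r**2) dr.
The integral becomes (1/3)·∫ log(u) du; integrate by parts with u′=log(u), dv′=du.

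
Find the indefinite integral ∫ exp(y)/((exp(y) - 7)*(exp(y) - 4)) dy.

Let u = e^y, du = e^y dy.
The integral becomes ∫ du/((u-4)(u-7)); decompose into partial fractions.

log(exp(y) - 7)/3 - log(exp(y) - 4)/3 + C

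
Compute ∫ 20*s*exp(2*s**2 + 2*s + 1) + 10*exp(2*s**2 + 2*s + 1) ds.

5*exp(2*s**2 + 2*s + 1) + C

Let u = 2*s**2 + 2*s + 1, so du = (4*s + 2) ds.
Rewriting, the integral becomes 5·∫ e^u du = 5·e^u.
Substituting back, u = 2*s**2 + 2*s + 1.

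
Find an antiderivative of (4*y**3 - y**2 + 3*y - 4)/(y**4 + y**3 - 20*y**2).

-7*log(y)/50 + 31*log(y - 4)/18 + 544*log(y + 5)/225 - 1/(5*y) + C

Factor the denominator: y**2*(y - 4)*(y + 5).
Partial-fraction decomposition: 544/(225*(y + 5)) + 31/(18*(y - 4)) - 7/(50*y) + 1/(5*y**2).
Integrate each term; A/(y−a) gives A·log|y−a|; A/(y−a)² gives −A/(y−a).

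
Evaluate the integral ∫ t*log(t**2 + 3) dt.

t**2*log(t**2 + 3)/2 - t**2/2 + 3*log(t**2 + 3)/2 + C

Let u = t**2 + 3, so du = (2*t) dt.
The integral becomes (1/2)·∫ log(u) du; integrate by parts with u′=log(u), dv′=du.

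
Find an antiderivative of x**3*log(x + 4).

Use integration by parts with u = log(x + 4), dv = x**3 dx.
Then du = 1/(x + 4) dx and v = x**4/4.

x**4*log(x + 4)/4 - x**4/16 + x**3/3 - 2*x**2 + 16*x - 64*log(x + 4) + C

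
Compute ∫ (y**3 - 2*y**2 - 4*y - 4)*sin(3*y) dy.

Use integration by parts with u = y**3 - 2*y**2 - 4*y - 4, dv = sin(3*y) dy, so v = -cos(3*y)/3.
Apply parts 3 times (tabular method): alternate signs, differentiate u down to 0, integrate dv up.

-y**3*cos(3*y)/3 + y**2*sin(3*y)/3 + 2*y**2*cos(3*y)/3 - 4*y*sin(3*y)/9 + 14*y*cos(3*y)/9 - 14*sin(3*y)/27 + 32*cos(3*y)/27 + C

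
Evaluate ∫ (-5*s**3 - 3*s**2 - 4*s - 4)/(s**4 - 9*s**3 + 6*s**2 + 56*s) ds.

-log(s)/14 - 1894*log(s - 7)/189 + 97*log(s - 4)/18 - 8*log(s + 2)/27 + C

Factor the denominator: s*(s - 7)*(s - 4)*(s + 2).
Partial-fraction decomposition: -8/(27*(s + 2)) + 97/(18*(s - 4)) - 1894/(189*(s - 7)) - 1/(14*s).
Integrate each term: A/(s−a) contributes A·log|s−a|.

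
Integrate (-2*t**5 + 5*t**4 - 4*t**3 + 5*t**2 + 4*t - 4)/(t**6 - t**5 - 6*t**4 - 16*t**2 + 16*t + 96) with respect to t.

-136*log(t - 3)/325 - log(t - 2)/16 - 523*log(t + 2)/400 - 11*log(t**2 + 4)/104 + 4*atan(t/2)/13 - 23/(20*t + 40) + C

Factor the denominator: (t - 3)*(t - 2)*(t + 2)**2*(t**2 + 4).
Partial-fraction decomposition: -(11*t - 32)/(52*(t**2 + 4)) - 523/(400*(t + 2)) + 23/(20*(t + 2)**2) - 1/(16*(t - 2)) - 136/(325*(t - 3)).
Integrate each term; A/(t−a) gives A·log|t−a|; the (Bt+D)/(t²+p²) term gives a log and an atan.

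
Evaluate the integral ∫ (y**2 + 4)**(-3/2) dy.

y/(4*sqrt(y**2 + 4)) + C

Substitute y = 2·tan(θ), so dy = 2·sec(θ)^2 dθ and the radical becomes sqrt(y**2 + 4) = 2·sec(θ) by the Pythagorean identity.
Integrate the resulting trig expression in θ, then back-substitute tan(θ) = y/2, sec(θ) = sqrt(y**2 + 4)/2 (absorbing any constant into C).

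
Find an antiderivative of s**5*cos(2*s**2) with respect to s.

Let u = s², du = 2s ds; rewrite as (1/2)∫ u^2·cos(2u) du.
Now integrate by parts 2 times.

s**4*sin(2*s**2)/4 + s**2*cos(2*s**2)/4 - sin(2*s**2)/8 + C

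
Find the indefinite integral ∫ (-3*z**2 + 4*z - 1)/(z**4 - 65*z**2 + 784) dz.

Factor the denominator: (z - 7)*(z - 4)*(z + 4)*(z + 7).
Partial-fraction decomposition: 8/(21*(z + 7)) - 65/(264*(z + 4)) + 1/(8*(z - 4)) - 20/(77*(z - 7)).
Integrate each term: A/(z−a) contributes A·log|z−a|.

-20*log(z - 7)/77 + log(z - 4)/8 - 65*log(z + 4)/264 + 8*log(z + 7)/21 + C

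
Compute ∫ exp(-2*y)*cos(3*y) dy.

Let I denote the integral. Integrate by parts with u = cos(3*y), dv = exp(-2*y) dy, so v = -exp(-2*y)/2: I = -exp(-2*y)*cos(3*y)/2 − (3/2)·∫ exp(-2*y)*sin(3*y) dy.
Apply parts again with u = sin(3*y), dv = exp(-2*y) dy: ∫ exp(-2*y)*sin(3*y) dy = -exp(-2*y)*sin(3*y)/2 + (3/2)·I. Substituting back brings back I: I = 3*exp(-2*y)*sin(3*y)/4 - exp(-2*y)*cos(3*y)/2 − (9/4)·I.
Solving for I: (1 + 9/4)·I equals the remaining terms, so I = (4/13)·(3*exp(-2*y)*sin(3*y)/4 - exp(-2*y)*cos(3*y)/2).

3*exp(-2*y)*sin(3*y)/13 - 2*exp(-2*y)*cos(3*y)/13 + C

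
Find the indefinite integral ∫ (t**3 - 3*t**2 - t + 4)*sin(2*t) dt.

-t**3*cos(2*t)/2 + 3*t**2*sin(2*t)/4 + 3*t**2*cos(2*t)/2 - 3*t*sin(2*t)/2 + 5*t*cos(2*t)/4 - 5*sin(2*t)/8 - 11*cos(2*t)/4 + C

Use integration by parts with u = t**3 - 3*t**2 - t + 4, dv = sin(2*t) dt, so v = -cos(2*t)/2.
Apply parts 3 times (tabular method): alternate signs, differentiate u down to 0, integrate dv up.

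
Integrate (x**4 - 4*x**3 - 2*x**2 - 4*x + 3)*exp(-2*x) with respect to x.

(-2*x**4 + 4*x**3 + 10*x**2 + 18*x + 3)*exp(-2*x)/4 + C

Use integration by parts with u = x**4 - 4*x**3 - 2*x**2 - 4*x + 3, dv = exp(-2*x) dx, so v = -exp(-2*x)/2.
Apply parts 4 times (tabular method): alternate signs, differentiate u down to 0, integrate dv up.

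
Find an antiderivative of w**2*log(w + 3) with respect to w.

w**3*log(w + 3)/3 - w**3/9 + w**2/2 - 3*w + 9*log(w + 3) + C

Use integration by parts with u = log(w + 3), dv = w**2 dw.
Then du = 1/(w + 3) dw and v = w**3/3.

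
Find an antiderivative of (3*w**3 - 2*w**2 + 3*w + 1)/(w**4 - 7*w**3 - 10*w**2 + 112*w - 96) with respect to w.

119*log(w - 6)/20 - 173*log(w - 4)/48 + log(w - 1)/15 + 47*log(w + 4)/80 + C

Factor the denominator: (w - 6)*(w - 4)*(w - 1)*(w + 4).
Partial-fraction decomposition: 47/(80*(w + 4)) + 1/(15*(w - 1)) - 173/(48*(w - 4)) + 119/(20*(w - 6)).
Integrate each term: A/(w−a) contributes A·log|w−a|.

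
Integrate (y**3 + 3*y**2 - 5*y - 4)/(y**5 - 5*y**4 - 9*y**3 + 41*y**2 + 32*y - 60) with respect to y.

171*log(y - 5)/392 - 7*log(y - 3)/20 - 5*log(y - 1)/72 - 37*log(y + 2)/2205 + 2/(21*y + 42) + C

Factor the denominator: (y - 5)*(y - 3)*(y - 1)*(y + 2)**2.
Partial-fraction decomposition: -37/(2205*(y + 2)) - 2/(21*(y + 2)**2) - 5/(72*(y - 1)) - 7/(20*(y - 3)) + 171/(392*(y - 5)).
Integrate each term; A/(y−a) gives A·log|y−a|; A/(y−a)² gives −A/(y−a).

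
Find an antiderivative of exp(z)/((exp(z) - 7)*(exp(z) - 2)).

Let u = e^z, du = e^z dz.
The integral becomes ∫ du/((u-2)(u-7)); decompose into partial fractions.

log(exp(z) - 7)/5 - log(exp(z) - 2)/5 + C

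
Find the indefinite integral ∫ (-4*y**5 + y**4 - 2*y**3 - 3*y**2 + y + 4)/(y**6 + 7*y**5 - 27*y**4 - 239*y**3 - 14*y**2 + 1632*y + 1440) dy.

Factor the denominator: (y - 5)*(y - 3)*(y + 1)*(y + 4)**2*(y + 6).
Partial-fraction decomposition: -16361/(990*(y + 6)) + 318785/(23814*(y + 4)) - 2216/(189*(y + 4)**2) + 7/(1080*(y + 1)) + 965/(3528*(y - 3)) - 12191/(10692*(y - 5)).
Integrate each term; A/(y−a) gives A·log|y−a|; A/(y−a)² gives −A/(y−a).

-12191*log(y - 5)/10692 + 965*log(y - 3)/3528 + 7*log(y + 1)/1080 + 318785*log(y + 4)/23814 - 16361*log(y + 6)/990 + 2216/(189*y + 756) + C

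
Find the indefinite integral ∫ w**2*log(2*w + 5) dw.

w**3*log(2*w + 5)/3 - w**3/9 + 5*w**2/12 - 25*w/12 + 125*log(2*w + 5)/24 + C

Use integration by parts with u = log(2*w + 5), dv = w**2 dw.
Then du = 2/(2*w + 5) dw and v = w**3/3.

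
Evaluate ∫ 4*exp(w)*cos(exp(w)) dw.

4*sin(exp(w)) + C

Let u = exp(w), so du = (exp(w)) dw.
Rewriting, the integral becomes 4·∫ cos(u) du = 4·sin(u).
Substituting back, u = exp(w).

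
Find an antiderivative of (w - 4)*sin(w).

Use integration by parts with u = w - 4, dv = sin(w) dw, so v = -cos(w).
Apply parts 1 times (tabular method): alternate signs, differentiate u down to 0, integrate dv up.

-w*cos(w) + sin(w) + 4*cos(w) + C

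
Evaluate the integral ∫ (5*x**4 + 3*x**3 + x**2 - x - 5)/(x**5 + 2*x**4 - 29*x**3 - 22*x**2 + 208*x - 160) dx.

493*log(x - 4)/144 - 101*log(x - 2)/84 + log(x - 1)/30 - 1103*log(x + 4)/240 + 925*log(x + 5)/126 + C

Factor the denominator: (x - 4)*(x - 2)*(x - 1)*(x + 4)*(x + 5).
Partial-fraction decomposition: 925/(126*(x + 5)) - 1103/(240*(x + 4)) + 1/(30*(x - 1)) - 101/(84*(x - 2)) + 493/(144*(x - 4)).
Integrate each term: A/(x−a) contributes A·log|x−a|.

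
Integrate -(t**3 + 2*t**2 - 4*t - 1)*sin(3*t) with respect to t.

t**3*cos(3*t)/3 - t**2*sin(3*t)/3 + 2*t**2*cos(3*t)/3 - 4*t*sin(3*t)/9 - 14*t*cos(3*t)/9 + 14*sin(3*t)/27 - 13*cos(3*t)/27 + C

Use integration by parts with u = t**3 + 2*t**2 - 4*t - 1, dv = -sin(3*t) dt, so v = cos(3*t)/3.
Apply parts 3 times (tabular method): alternate signs, differentiate u down to 0, integrate dv up.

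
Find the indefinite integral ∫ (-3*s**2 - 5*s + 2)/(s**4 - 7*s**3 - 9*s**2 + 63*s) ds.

Factor the denominator: s*(s - 7)*(s - 3)*(s + 3).
Partial-fraction decomposition: 1/(18*(s + 3)) + 5/(9*(s - 3)) - 9/(14*(s - 7)) + 2/(63*s).
Integrate each term: A/(s−a) contributes A·log|s−a|.

2*log(s)/63 - 9*log(s - 7)/14 + 5*log(s - 3)/9 + log(s + 3)/18 + C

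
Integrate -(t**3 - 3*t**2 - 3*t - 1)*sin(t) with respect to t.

t**3*cos(t) - 3*t**2*sin(t) - 3*t**2*cos(t) + 6*t*sin(t) - 9*t*cos(t) + 9*sin(t) + 5*cos(t) + C

Use integration by parts with u = t**3 - 3*t**2 - 3*t - 1, dv = -sin(t) dt, so v = cos(t).
Apply parts 3 times (tabular method): alternate signs, differentiate u down to 0, integrate dv up.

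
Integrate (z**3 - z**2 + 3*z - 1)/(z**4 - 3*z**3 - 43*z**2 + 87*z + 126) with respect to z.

157*log(z - 7)/208 - 13*log(z - 3)/72 - 3*log(z + 1)/80 + 271*log(z + 6)/585 + C

Factor the denominator: (z - 7)*(z - 3)*(z + 1)*(z + 6).
Partial-fraction decomposition: 271/(585*(z + 6)) - 3/(80*(z + 1)) - 13/(72*(z - 3)) + 157/(208*(z - 7)).
Integrate each term: A/(z−a) contributes A·log|z−a|.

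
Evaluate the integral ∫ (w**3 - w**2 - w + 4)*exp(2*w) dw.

Use integration by parts with u = w**3 - w**2 - w + 4, dv = exp(2*w) dw, so v = exp(2*w)/2.
Apply parts 3 times (tabular method): alternate signs, differentiate u down to 0, integrate dv up.

(4*w**3 - 10*w**2 + 6*w + 13)*exp(2*w)/8 + C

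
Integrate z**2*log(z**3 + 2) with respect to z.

Let u = z**3 + 2, so du = (3*z**2) dz.
The integral becomes (1/3)·∫ log(u) du; integrate by parts with u′=log(u), dv′=du.

z**3*log(z**3 + 2)/3 - z**3/3 + 2*log(z**3 + 2)/3 + C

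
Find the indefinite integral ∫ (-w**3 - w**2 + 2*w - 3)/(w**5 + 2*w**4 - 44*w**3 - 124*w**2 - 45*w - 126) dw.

Factor the denominator: (w - 7)*(w + 3)*(w + 6)*(w**2 + 1).
Partial-fraction decomposition: -(238*w - 59)/(9250*(w**2 + 1)) + 55/(481*(w + 6)) - 3/(100*(w + 3)) - 381/(6500*(w - 7)).
Integrate each term; A/(w−a) gives A·log|w−a|; the (Bw+D)/(w²+p²) term gives a log and an atan.

-381*log(w - 7)/6500 - 3*log(w + 3)/100 + 55*log(w + 6)/481 - 119*log(w**2 + 1)/9250 + 59*atan(w)/9250 + C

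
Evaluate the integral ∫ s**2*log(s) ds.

s**3*log(s)/3 - s**3/9 + C

Use integration by parts with u = log(s), dv = s**2 ds.
Then du = 1/s ds and v = s**3/3.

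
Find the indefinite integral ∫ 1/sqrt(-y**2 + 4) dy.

asin(y/2) + C

Substitute y = 2·sin(θ), so dy = 2·cos(θ) dθ and the radical becomes sqrt(-y**2 + 4) = 2·cos(θ) by the Pythagorean identity.
Integrate the resulting trig expression in θ, then back-substitute θ = asin(y/2), sin(θ) = y/2, cos(θ) = sqrt(-y**2 + 4)/2 (absorbing any constant into C).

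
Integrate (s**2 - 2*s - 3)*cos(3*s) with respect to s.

s**2*sin(3*s)/3 - 2*s*sin(3*s)/3 + 2*s*cos(3*s)/9 - 29*sin(3*s)/27 - 2*cos(3*s)/9 + C

Use integration by parts with u = s**2 - 2*s - 3, dv = cos(3*s) ds, so v = sin(3*s)/3.
Apply parts 2 times (tabular method): alternate signs, differentiate u down to 0, integrate dv up.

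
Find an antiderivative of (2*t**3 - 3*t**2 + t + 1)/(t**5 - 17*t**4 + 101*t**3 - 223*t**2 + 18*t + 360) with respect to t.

331*log(t - 6)/42 - 181*log(t - 5)/12 + 17*log(t - 4)/2 - 31*log(t - 3)/24 - log(t + 1)/168 + C

Factor the denominator: (t - 6)*(t - 5)*(t - 4)*(t - 3)*(t + 1).
Partial-fraction decomposition: -1/(168*(t + 1)) - 31/(24*(t - 3)) + 17/(2*(t - 4)) - 181/(12*(t - 5)) + 331/(42*(t - 6)).
Integrate each term: A/(t−a) contributes A·log|t−a|.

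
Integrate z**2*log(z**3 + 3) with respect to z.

Let u = z**3 + 3, so du = (3*z**2) dz.
The integral becomes (1/3)·∫ log(u) du; integrate by parts with u′=log(u), dv′=du.

z**3*log(z**3 + 3)/3 - z**3/3 + log(z**3 + 3) + C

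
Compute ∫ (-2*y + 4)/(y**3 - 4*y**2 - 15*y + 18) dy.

-8*log(y - 6)/45 - log(y - 1)/10 + 5*log(y + 3)/18 + C

Factor the denominator: (y - 6)*(y - 1)*(y + 3).
Partial-fraction decomposition: 5/(18*(y + 3)) - 1/(10*(y - 1)) - 8/(45*(y - 6)).
Integrate each term: A/(y−a) contributes A·log|y−a|.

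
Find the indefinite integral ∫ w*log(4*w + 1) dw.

Use integration by parts with u = log(4*w + 1), dv = w dw.
Then du = 4/(4*w + 1) dw and v = w**2/2.

w**2*log(4*w + 1)/2 - w**2/4 + w/8 - log(4*w + 1)/32 + C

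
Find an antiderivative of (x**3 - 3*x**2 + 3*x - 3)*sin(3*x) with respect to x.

Use integration by parts with u = x**3 - 3*x**2 + 3*x - 3, dv = sin(3*x) dx, so v = -cos(3*x)/3.
Apply parts 3 times (tabular method): alternate signs, differentiate u down to 0, integrate dv up.

-x**3*cos(3*x)/3 + x**2*sin(3*x)/3 + x**2*cos(3*x) - 2*x*sin(3*x)/3 - 7*x*cos(3*x)/9 + 7*sin(3*x)/27 + 7*cos(3*x)/9 + C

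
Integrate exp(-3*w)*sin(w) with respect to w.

-3*exp(-3*w)*sin(w)/10 - exp(-3*w)*cos(w)/10 + C

Let I denote the integral. Integrate by parts with u = sin(w), dv = exp(-3*w) dw, so v = -exp(-3*w)/3: I = -exp(-3*w)*sin(w)/3 + (1/3)·∫ exp(-3*w)*cos(w) dw.
Apply parts again with u = cos(w), dv = exp(-3*w) dw: ∫ exp(-3*w)*cos(w) dw = -exp(-3*w)*cos(w)/3 − (1/3)·I. Substituting back brings back I: I = -exp(-3*w)*sin(w)/3 - exp(-3*w)*cos(w)/9 − (1/9)·I.
Solving for I: (1 + 1/9)·I equals the remaining terms, so I = (9/10)·(-exp(-3*w)*sin(w)/3 - exp(-3*w)*cos(w)/9).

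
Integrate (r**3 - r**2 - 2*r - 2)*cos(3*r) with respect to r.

Use integration by parts with u = r**3 - r**2 - 2*r - 2, dv = cos(3*r) dr, so v = sin(3*r)/3.
Apply parts 3 times (tabular method): alternate signs, differentiate u down to 0, integrate dv up.

r**3*sin(3*r)/3 - r**2*sin(3*r)/3 + r**2*cos(3*r)/3 - 8*r*sin(3*r)/9 - 2*r*cos(3*r)/9 - 16*sin(3*r)/27 - 8*cos(3*r)/27 + C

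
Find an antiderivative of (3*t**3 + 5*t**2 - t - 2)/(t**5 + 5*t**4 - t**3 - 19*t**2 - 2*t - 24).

4*log(t - 2)/15 + 7*log(t + 3)/10 - 55*log(t + 4)/51 + 19*log(t**2 + 1)/340 + 43*atan(t)/170 + C

Factor the denominator: (t - 2)*(t + 3)*(t + 4)*(t**2 + 1).
Partial-fraction decomposition: (19*t + 43)/(170*(t**2 + 1)) - 55/(51*(t + 4)) + 7/(10*(t + 3)) + 4/(15*(t - 2)).
Integrate each term; A/(t−a) gives A·log|t−a|; the (Bt+D)/(t²+p²) term gives a log and an atan.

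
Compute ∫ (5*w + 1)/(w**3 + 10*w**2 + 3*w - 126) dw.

Factor the denominator: (w - 3)*(w + 6)*(w + 7).
Partial-fraction decomposition: -17/(5*(w + 7)) + 29/(9*(w + 6)) + 8/(45*(w - 3)).
Integrate each term: A/(w−a) contributes A·log|w−a|.

8*log(w - 3)/45 + 29*log(w + 6)/9 - 17*log(w + 7)/5 + C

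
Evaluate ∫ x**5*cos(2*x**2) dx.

Let u = x², du = 2x dx; rewrite as (1/2)∫ u^2·cos(2u) du.
Now integrate by parts 2 times.

x**4*sin(2*x**2)/4 + x**2*cos(2*x**2)/4 - sin(2*x**2)/8 + C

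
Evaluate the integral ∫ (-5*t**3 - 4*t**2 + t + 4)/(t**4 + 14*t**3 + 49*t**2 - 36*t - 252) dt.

Factor the denominator: (t - 2)*(t + 3)*(t + 6)*(t + 7).
Partial-fraction decomposition: -379/(9*(t + 7)) + 467/(12*(t + 6)) - 5/(3*(t + 3)) - 5/(36*(t - 2)).
Integrate each term: A/(t−a) contributes A·log|t−a|.

-5*log(t - 2)/36 - 5*log(t + 3)/3 + 467*log(t + 6)/12 - 379*log(t + 7)/9 + C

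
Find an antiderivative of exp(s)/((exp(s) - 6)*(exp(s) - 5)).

Let u = e^s, du = e^s ds.
The integral becomes ∫ du/((u-6)(u-5)); decompose into partial fractions.

log(exp(s) - 6) - log(exp(s) - 5) + C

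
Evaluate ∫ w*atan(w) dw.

w**2*atan(w)/2 - w/2 + atan(w)/2 + C

Use integration by parts with u = arctan(w), dv = w dw.
Then du = 1/(w**2 + 1) dw.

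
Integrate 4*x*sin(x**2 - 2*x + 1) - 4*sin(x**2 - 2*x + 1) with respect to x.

Let u = x**2 - 2*x + 1, so du = (2*x - 2) dx.
Rewriting, the integral becomes 2·∫ sin(u) du = 2·-cos(u).
Substituting back, u = x**2 - 2*x + 1.

-2*cos(x**2 - 2*x + 1) + C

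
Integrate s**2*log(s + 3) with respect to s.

Use integration by parts with u = log(s + 3), dv = s**2 ds.
Then du = 1/(s + 3) ds and v = s**3/3.

s**3*log(s + 3)/3 - s**3/9 + s**2/2 - 3*s + 9*log(s + 3) + C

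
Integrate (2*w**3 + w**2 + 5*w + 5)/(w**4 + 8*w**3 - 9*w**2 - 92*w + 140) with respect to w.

Factor the denominator: (w - 2)**2*(w + 5)*(w + 7).
Partial-fraction decomposition: 667/(162*(w + 7)) - 5/(2*(w + 5)) + 31/(81*(w - 2)) + 5/(9*(w - 2)**2).
Integrate each term; A/(w−a) gives A·log|w−a|; A/(w−a)² gives −A/(w−a).

31*log(w - 2)/81 - 5*log(w + 5)/2 + 667*log(w + 7)/162 - 5/(9*w - 18) + C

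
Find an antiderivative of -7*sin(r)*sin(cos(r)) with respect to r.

-7*cos(cos(r)) + C

Let u = cos(r), so du = (-sin(r)) dr.
Rewriting, the integral becomes 7·∫ sin(u) du = 7·-cos(u).
Substituting back, u = cos(r).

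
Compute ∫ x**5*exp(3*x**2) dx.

(9*x**4 - 6*x**2 + 2)*exp(3*x**2)/54 + C

Let u = x², du = 2x dx; rewrite as (1/2)∫ u^2·exp(3u) du.
Now integrate by parts 2 times.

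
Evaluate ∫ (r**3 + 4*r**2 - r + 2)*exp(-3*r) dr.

(-9*r**3 - 45*r**2 - 21*r - 25)*exp(-3*r)/27 + C

Use integration by parts with u = r**3 + 4*r**2 - r + 2, dv = exp(-3*r) dr, so v = -exp(-3*r)/3.
Apply parts 3 times (tabular method): alternate signs, differentiate u down to 0, integrate dv up.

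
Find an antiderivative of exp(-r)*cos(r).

exp(-r)*sin(r)/2 - exp(-r)*cos(r)/2 + C

Let I denote the integral. Integrate by parts with u = cos(r), dv = exp(-r) dr, so v = -exp(-r): I = -exp(-r)*cos(r) − ∫ exp(-r)*sin(r) dr.
Apply parts again with u = sin(r), dv = exp(-r) dr: ∫ exp(-r)*sin(r) dr = -exp(-r)*sin(r) + I. Substituting back brings back I: I = exp(-r)*sin(r) - exp(-r)*cos(r) − I.
Solving for I: (1 + 1)·I equals the remaining terms, so I = (1/2)·(exp(-r)*sin(r) - exp(-r)*cos(r)).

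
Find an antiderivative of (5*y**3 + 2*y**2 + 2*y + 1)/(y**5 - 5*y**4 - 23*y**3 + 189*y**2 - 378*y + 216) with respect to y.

Factor the denominator: (y - 4)*(y - 3)**2*(y - 1)*(y + 6).
Partial-fraction decomposition: -1019/(5670*(y + 6)) - 5/(42*(y - 1)) - 1901/(162*(y - 3)) - 80/(9*(y - 3)**2) + 361/(30*(y - 4)).
Integrate each term; A/(y−a) gives A·log|y−a|; A/(y−a)² gives −A/(y−a).

361*log(y - 4)/30 - 1901*log(y - 3)/162 - 5*log(y - 1)/42 - 1019*log(y + 6)/5670 + 80/(9*y - 27) + C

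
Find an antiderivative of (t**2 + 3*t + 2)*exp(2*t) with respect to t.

(t**2 + 2*t + 1)*exp(2*t)/2 + C

Use integration by parts with u = t**2 + 3*t + 2, dv = exp(2*t) dt, so v = exp(2*t)/2.
Apply parts 2 times (tabular method): alternate signs, differentiate u down to 0, integrate dv up.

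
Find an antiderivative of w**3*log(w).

Use integration by parts with u = log(w), dv = w**3 dw.
Then du = 1/w dw and v = w**4/4.

w**4*log(w)/4 - w**4/16 + C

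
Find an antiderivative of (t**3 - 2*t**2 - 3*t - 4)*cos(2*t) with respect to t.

Use integration by parts with u = t**3 - 2*t**2 - 3*t - 4, dv = cos(2*t) dt, so v = sin(2*t)/2.
Apply parts 3 times (tabular method): alternate signs, differentiate u down to 0, integrate dv up.

t**3*sin(2*t)/2 - t**2*sin(2*t) + 3*t**2*cos(2*t)/4 - 9*t*sin(2*t)/4 - t*cos(2*t) - 3*sin(2*t)/2 - 9*cos(2*t)/8 + C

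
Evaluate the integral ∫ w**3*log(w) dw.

Use integration by parts with u = log(w), dv = w**3 dw.
Then du = 1/w dw and v = w**4/4.

w**4*log(w)/4 - w**4/16 + C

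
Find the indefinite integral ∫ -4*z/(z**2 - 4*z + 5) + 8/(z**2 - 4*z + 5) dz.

-2*log(z**2 - 4*z + 5) + C

Let u = z**2 - 4*z + 5, so du = (2*z - 4) dz.
Rewriting, the integral becomes -2·∫ 1/u du = -2·log(u).
Substituting back, u = z**2 - 4*z + 5.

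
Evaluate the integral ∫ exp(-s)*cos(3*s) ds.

Let I denote the integral. Integrate by parts with u = cos(3*s), dv = exp(-s) ds, so v = -exp(-s): I = -exp(-s)*cos(3*s) − 3·∫ exp(-s)*sin(3*s) ds.
Apply parts again with u = sin(3*s), dv = exp(-s) ds: ∫ exp(-s)*sin(3*s) ds = -exp(-s)*sin(3*s) + 3·I. Substituting back brings back I: I = 3*exp(-s)*sin(3*s) - exp(-s)*cos(3*s) − 9·I.
Solving for I: (1 + 9)·I equals the remaining terms, so I = (1/10)·(3*exp(-s)*sin(3*s) - exp(-s)*cos(3*s)).

3*exp(-s)*sin(3*s)/10 - exp(-s)*cos(3*s)/10 + C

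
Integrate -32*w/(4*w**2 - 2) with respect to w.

Let u = 4*w**2 - 2, so du = (8*w) dw.
Rewriting, the integral becomes -4·∫ 1/u du = -4·log(u).
Substituting back, u = 4*w**2 - 2.

-4*log(4*w**2 - 2) + C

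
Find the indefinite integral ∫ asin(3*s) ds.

s*asin(3*s) + sqrt(-9*s**2 + 1)/3 + C

Use integration by parts with u = arcsin(3*s), dv = ds.
Then du = 3/sqrt(-9*s**2 + 1) ds.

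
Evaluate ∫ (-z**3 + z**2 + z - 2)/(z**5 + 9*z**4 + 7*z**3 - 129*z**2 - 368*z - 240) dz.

-23*log(z - 4)/1260 + log(z + 1)/120 + 31*log(z + 3)/28 - 37*log(z + 4)/12 + 143*log(z + 5)/72 + C

Factor the denominator: (z - 4)*(z + 1)*(z + 3)*(z + 4)*(z + 5).
Partial-fraction decomposition: 143/(72*(z + 5)) - 37/(12*(z + 4)) + 31/(28*(z + 3)) + 1/(120*(z + 1)) - 23/(1260*(z - 4)).
Integrate each term: A/(z−a) contributes A·log|z−a|.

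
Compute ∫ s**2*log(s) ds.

Use integration by parts with u = log(s), dv = s**2 ds.
Then du = 1/s ds and v = s**3/3.

s**3*log(s)/3 - s**3/9 + C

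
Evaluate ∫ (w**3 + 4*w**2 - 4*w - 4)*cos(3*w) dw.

Use integration by parts with u = w**3 + 4*w**2 - 4*w - 4, dv = cos(3*w) dw, so v = sin(3*w)/3.
Apply parts 3 times (tabular method): alternate signs, differentiate u down to 0, integrate dv up.

w**3*sin(3*w)/3 + 4*w**2*sin(3*w)/3 + w**2*cos(3*w)/3 - 14*w*sin(3*w)/9 + 8*w*cos(3*w)/9 - 44*sin(3*w)/27 - 14*cos(3*w)/27 + C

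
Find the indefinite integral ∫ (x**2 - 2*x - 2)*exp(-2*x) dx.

(-2*x**2 + 2*x + 5)*exp(-2*x)/4 + C

Use integration by parts with u = x**2 - 2*x - 2, dv = exp(-2*x) dx, so v = -exp(-2*x)/2.
Apply parts 2 times (tabular method): alternate signs, differentiate u down to 0, integrate dv up.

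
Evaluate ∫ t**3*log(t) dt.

t**4*log(t)/4 - t**4/16 + C

Use integration by parts with u = log(t), dv = t**3 dt.
Then du = 1/t dt and v = t**4/4.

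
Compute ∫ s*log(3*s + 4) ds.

Use integration by parts with u = log(3*s + 4), dv = s ds.
Then du = 3/(3*s + 4) ds and v = s**2/2.

s**2*log(3*s + 4)/2 - s**2/4 + 2*s/3 - 8*log(3*s + 4)/9 + C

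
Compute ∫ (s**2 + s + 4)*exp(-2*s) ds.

(-s**2 - 2*s - 5)*exp(-2*s)/2 + C

Use integration by parts with u = s**2 + s + 4, dv = exp(-2*s) ds, so v = -exp(-2*s)/2.
Apply parts 2 times (tabular method): alternate signs, differentiate u down to 0, integrate dv up.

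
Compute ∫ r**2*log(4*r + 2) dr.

Use integration by parts with u = log(4*r + 2), dv = r**2 dr.
Then du = 4/(4*r + 2) dr and v = r**3/3.

r**3*log(4*r + 2)/3 - r**3/9 + r**2/12 - r/12 + log(2*r + 1)/24 + C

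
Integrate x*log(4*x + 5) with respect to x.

Use integration by parts with u = log(4*x + 5), dv = x dx.
Then du = 4/(4*x + 5) dx and v = x**2/2.

x**2*log(4*x + 5)/2 - x**2/4 + 5*x/8 - 25*log(4*x + 5)/32 + C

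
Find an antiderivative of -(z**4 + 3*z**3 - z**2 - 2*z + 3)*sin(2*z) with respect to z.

z**4*cos(2*z)/2 - z**3*sin(2*z) + 3*z**3*cos(2*z)/2 - 9*z**2*sin(2*z)/4 - 2*z**2*cos(2*z) + 2*z*sin(2*z) - 13*z*cos(2*z)/4 + 13*sin(2*z)/8 + 5*cos(2*z)/2 + C

Use integration by parts with u = z**4 + 3*z**3 - z**2 - 2*z + 3, dv = -sin(2*z) dz, so v = cos(2*z)/2.
Apply parts 4 times (tabular method): alternate signs, differentiate u down to 0, integrate dv up.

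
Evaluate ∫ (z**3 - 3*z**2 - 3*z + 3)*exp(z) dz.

Use integration by parts with u = z**3 - 3*z**2 - 3*z + 3, dv = exp(z) dz, so v = exp(z).
Apply parts 3 times (tabular method): alternate signs, differentiate u down to 0, integrate dv up.

(z**3 - 6*z**2 + 9*z - 6)*exp(z) + C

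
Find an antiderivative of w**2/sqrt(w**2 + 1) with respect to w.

Substitute w = tan(θ), so dw = sec(θ)^2 dθ and the radical becomes sqrt(w**2 + 1) = sec(θ) by the Pythagorean identity.
Integrate the resulting trig expression in θ, then back-substitute tan(θ) = w, sec(θ) = sqrt(w**2 + 1) (absorbing any constant into C).

w*sqrt(w**2 + 1)/2 - log(w + sqrt(w**2 + 1))/2 + C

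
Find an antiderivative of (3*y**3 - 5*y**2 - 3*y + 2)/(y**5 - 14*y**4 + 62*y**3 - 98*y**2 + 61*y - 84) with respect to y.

Factor the denominator: (y - 7)*(y - 4)*(y - 3)*(y**2 + 1).
Partial-fraction decomposition: -1/(10*(y**2 + 1)) + 29/(40*(y - 3)) - 2/(y - 4) + 51/(40*(y - 7)).
Integrate each term; A/(y−a) gives A·log|y−a|; the (By+D)/(y²+p²) term gives a log and an atan.

51*log(y - 7)/40 - 2*log(y - 4) + 29*log(y - 3)/40 - atan(y)/10 + C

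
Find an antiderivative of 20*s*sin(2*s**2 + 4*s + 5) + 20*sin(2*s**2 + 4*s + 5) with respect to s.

Let u = 2*s**2 + 4*s + 5, so du = (4*s + 4) ds.
Rewriting, the integral becomes 5·∫ sin(u) du = 5·-cos(u).
Substituting back, u = 2*s**2 + 4*s + 5.

-5*cos(2*s**2 + 4*s + 5) + C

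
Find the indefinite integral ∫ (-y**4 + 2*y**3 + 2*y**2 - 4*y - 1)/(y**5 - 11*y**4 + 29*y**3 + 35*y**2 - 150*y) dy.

log(y)/150 - 1483*log(y - 5)/2450 - 11*log(y - 3)/30 - 17*log(y + 2)/490 + 173/(35*y - 175) + C

Factor the denominator: y*(y - 5)**2*(y - 3)*(y + 2).
Partial-fraction decomposition: -17/(490*(y + 2)) - 11/(30*(y - 3)) - 1483/(2450*(y - 5)) - 173/(35*(y - 5)**2) + 1/(150*y).
Integrate each term; A/(y−a) gives A·log|y−a|; A/(y−a)² gives −A/(y−a).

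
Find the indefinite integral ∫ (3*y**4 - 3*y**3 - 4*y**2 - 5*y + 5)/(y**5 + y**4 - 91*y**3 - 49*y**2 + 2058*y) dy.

5*log(y)/2058 + 1487*log(y - 7)/343 - 3071*log(y - 6)/1014 + 98016*log(y + 7)/57967 + 4038/(637*y + 4459) + C

Factor the denominator: y*(y - 7)*(y - 6)*(y + 7)**2.
Partial-fraction decomposition: 98016/(57967*(y + 7)) - 4038/(637*(y + 7)**2) - 3071/(1014*(y - 6)) + 1487/(343*(y - 7)) + 5/(2058*y).
Integrate each term; A/(y−a) gives A·log|y−a|; A/(y−a)² gives −A/(y−a).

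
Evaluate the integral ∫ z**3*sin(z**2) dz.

Let u = z², du = 2z dz; rewrite as (1/2)∫ u^1·sin(1u) du.
Now integrate by parts 1 time.

-z**2*cos(z**2)/2 + sin(z**2)/2 + C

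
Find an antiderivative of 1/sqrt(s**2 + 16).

Substitute s = 4·tan(θ), so ds = 4·sec(θ)^2 dθ and the radical becomes sqrt(s**2 + 16) = 4·sec(θ) by the Pythagorean identity.
Integrate the resulting trig expression in θ, then back-substitute tan(θ) = s/4, sec(θ) = sqrt(s**2 + 16)/4 (absorbing any constant into C).

log(s + sqrt(s**2 + 16)) + C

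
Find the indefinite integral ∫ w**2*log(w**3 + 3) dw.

Let u = w**3 + 3, so du = (3*w**2) dw.
The integral becomes (1/3)·∫ log(u) du; integrate by parts with u′=log(u), dv′=du.

w**3*log(w**3 + 3)/3 - w**3/3 + log(w**3 + 3) + C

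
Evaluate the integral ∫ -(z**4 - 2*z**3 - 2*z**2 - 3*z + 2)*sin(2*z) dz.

z**4*cos(2*z)/2 - z**3*sin(2*z) - z**3*cos(2*z) + 3*z**2*sin(2*z)/2 - 5*z**2*cos(2*z)/2 + 5*z*sin(2*z)/2 + 9*cos(2*z)/4 + C

Use integration by parts with u = z**4 - 2*z**3 - 2*z**2 - 3*z + 2, dv = -sin(2*z) dz, so v = cos(2*z)/2.
Apply parts 4 times (tabular method): alternate signs, differentiate u down to 0, integrate dv up.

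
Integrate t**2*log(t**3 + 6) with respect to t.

Let u = t**3 + 6, so du = (3*t**2) dt.
The integral becomes (1/3)·∫ log(u) du; integrate by parts with u′=log(u), dv′=du.

t**3*log(t**3 + 6)/3 - t**3/3 + 2*log(t**3 + 6) + C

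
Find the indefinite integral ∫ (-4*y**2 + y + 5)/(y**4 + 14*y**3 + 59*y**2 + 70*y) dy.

log(y)/14 + 13*log(y + 2)/30 - 10*log(y + 5)/3 + 99*log(y + 7)/35 + C

Factor the denominator: y*(y + 2)*(y + 5)*(y + 7).
Partial-fraction decomposition: 99/(35*(y + 7)) - 10/(3*(y + 5)) + 13/(30*(y + 2)) + 1/(14*y).
Integrate each term: A/(y−a) contributes A·log|y−a|.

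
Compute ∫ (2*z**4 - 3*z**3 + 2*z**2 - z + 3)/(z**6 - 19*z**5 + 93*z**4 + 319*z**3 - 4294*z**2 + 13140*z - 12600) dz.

Factor the denominator: (z - 7)*(z - 6)*(z - 5)**2*(z - 2)*(z + 6).
Partial-fraction decomposition: -1107/(50336*(z + 6)) + 17/(1440*(z - 2)) + 117937/(4356*(z - 5)) + 923/(66*(z - 5)**2) - 671/(16*(z - 6)) + 3867/(260*(z - 7)).
Integrate each term; A/(z−a) gives A·log|z−a|; A/(z−a)² gives −A/(z−a).

3867*log(z - 7)/260 - 671*log(z - 6)/16 + 117937*log(z - 5)/4356 + 17*log(z - 2)/1440 - 1107*log(z + 6)/50336 - 923/(66*z - 330) + C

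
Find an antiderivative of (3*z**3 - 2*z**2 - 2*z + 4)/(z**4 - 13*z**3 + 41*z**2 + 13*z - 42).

307*log(z - 7)/16 - 568*log(z - 6)/35 + log(z - 1)/20 - log(z + 1)/112 + C

Factor the denominator: (z - 7)*(z - 6)*(z - 1)*(z + 1).
Partial-fraction decomposition: -1/(112*(z + 1)) + 1/(20*(z - 1)) - 568/(35*(z - 6)) + 307/(16*(z - 7)).
Integrate each term: A/(z−a) contributes A·log|z−a|.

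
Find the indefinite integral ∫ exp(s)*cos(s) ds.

Let I denote the integral. Integrate by parts with u = cos(s), dv = exp(s) ds, so v = exp(s): I = exp(s)*cos(s) + ∫ exp(s)*sin(s) ds.
Apply parts again with u = sin(s), dv = exp(s) ds: ∫ exp(s)*sin(s) ds = exp(s)*sin(s) − I. Substituting back brings back I: I = exp(s)*sin(s) + exp(s)*cos(s) − I.
Solving for I: (1 + 1)·I equals the remaining terms, so I = (1/2)·(exp(s)*sin(s) + exp(s)*cos(s)).

exp(s)*sin(s)/2 + exp(s)*cos(s)/2 + C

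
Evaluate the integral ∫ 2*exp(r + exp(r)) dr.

Let u = exp(r), so du = (exp(r)) dr.
Rewriting, the integral becomes 2·∫ e^u du = 2·e^u.
Substituting back, u = exp(r).

2*exp(exp(r)) + C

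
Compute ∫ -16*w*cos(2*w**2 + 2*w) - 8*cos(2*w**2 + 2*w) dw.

Let u = 2*w**2 + 2*w, so du = (4*w + 2) dw.
Rewriting, the integral becomes -4·∫ cos(u) du = -4·sin(u).
Substituting back, u = 2*w**2 + 2*w.

-4*sin(2*w**2 + 2*w) + C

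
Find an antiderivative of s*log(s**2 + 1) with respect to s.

s**2*log(s**2 + 1)/2 - s**2/2 + log(s**2 + 1)/2 + C

Let u = s**2 + 1, so du = (2*s) ds.
The integral becomes (1/2)·∫ log(u) du; integrate by parts with u′=log(u), dv′=du.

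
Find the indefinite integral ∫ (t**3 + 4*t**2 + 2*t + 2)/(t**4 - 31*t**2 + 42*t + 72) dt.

Factor the denominator: (t - 4)*(t - 3)*(t + 1)*(t + 6).
Partial-fraction decomposition: 41/(225*(t + 6)) + 3/(100*(t + 1)) - 71/(36*(t - 3)) + 69/(25*(t - 4)).
Integrate each term: A/(t−a) contributes A·log|t−a|.

69*log(t - 4)/25 - 71*log(t - 3)/36 + 3*log(t + 1)/100 + 41*log(t + 6)/225 + C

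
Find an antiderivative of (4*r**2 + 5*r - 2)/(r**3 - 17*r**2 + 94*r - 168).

229*log(r - 7)/3 - 86*log(r - 6) + 41*log(r - 4)/3 + C

Factor the denominator: (r - 7)*(r - 6)*(r - 4).
Partial-fraction decomposition: 41/(3*(r - 4)) - 86/(r - 6) + 229/(3*(r - 7)).
Integrate each term: A/(r−a) contributes A·log|r−a|.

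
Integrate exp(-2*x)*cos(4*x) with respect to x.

exp(-2*x)*sin(4*x)/5 - exp(-2*x)*cos(4*x)/10 + C

Let I denote the integral. Integrate by parts with u = cos(4*x), dv = exp(-2*x) dx, so v = -exp(-2*x)/2: I = -exp(-2*x)*cos(4*x)/2 − 2·∫ exp(-2*x)*sin(4*x) dx.
Apply parts again with u = sin(4*x), dv = exp(-2*x) dx: ∫ exp(-2*x)*sin(4*x) dx = -exp(-2*x)*sin(4*x)/2 + 2·I. Substituting back brings back I: I = exp(-2*x)*sin(4*x) - exp(-2*x)*cos(4*x)/2 − 4·I.
Solving for I: (1 + 4)·I equals the remaining terms, so I = (1/5)·(exp(-2*x)*sin(4*x) - exp(-2*x)*cos(4*x)/2).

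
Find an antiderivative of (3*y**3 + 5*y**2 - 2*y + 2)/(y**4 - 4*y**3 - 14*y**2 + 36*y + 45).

41*log(y - 5)/8 - 61*log(y - 3)/24 + log(y + 1)/8 + 7*log(y + 3)/24 + C

Factor the denominator: (y - 5)*(y - 3)*(y + 1)*(y + 3).
Partial-fraction decomposition: 7/(24*(y + 3)) + 1/(8*(y + 1)) - 61/(24*(y - 3)) + 41/(8*(y - 5)).
Integrate each term: A/(y−a) contributes A·log|y−a|.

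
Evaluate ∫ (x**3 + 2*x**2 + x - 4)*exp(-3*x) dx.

(-x**3 - 3*x**2 - 3*x + 3)*exp(-3*x)/3 + C

Use integration by parts with u = x**3 + 2*x**2 + x - 4, dv = exp(-3*x) dx, so v = -exp(-3*x)/3.
Apply parts 3 times (tabular method): alternate signs, differentiate u down to 0, integrate dv up.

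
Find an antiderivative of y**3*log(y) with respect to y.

Use integration by parts with u = log(y), dv = y**3 dy.
Then du = 1/y dy and v = y**4/4.

y**4*log(y)/4 - y**4/16 + C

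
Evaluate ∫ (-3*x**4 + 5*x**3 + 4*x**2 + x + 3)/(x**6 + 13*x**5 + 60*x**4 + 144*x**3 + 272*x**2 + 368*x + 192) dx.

Factor the denominator: (x + 1)*(x + 2)*(x + 4)*(x + 6)*(x**2 + 4).
Partial-fraction decomposition: (137*x + 168)/(800*(x**2 + 4)) + 4827/(1600*(x + 6)) - 205/(48*(x + 4)) + 71/(64*(x + 2)) - 2/(75*(x + 1)).
Integrate each term; A/(x−a) gives A·log|x−a|; the (Bx+D)/(x²+p²) term gives a log and an atan.

-2*log(x + 1)/75 + 71*log(x + 2)/64 - 205*log(x + 4)/48 + 4827*log(x + 6)/1600 + 137*log(x**2 + 4)/1600 + 21*atan(x/2)/200 + C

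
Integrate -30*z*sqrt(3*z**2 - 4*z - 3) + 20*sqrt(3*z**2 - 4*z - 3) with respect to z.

Let u = 3*z**2 - 4*z - 3, so du = (6*z - 4) dz.
Rewriting, the integral becomes -5·∫ √u du = -5·(2/3)u^(3/2).
Substituting back, u = 3*z**2 - 4*z - 3.

-10*(3*z**2 - 4*z - 3)**(3/2)/3 + C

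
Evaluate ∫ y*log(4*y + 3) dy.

Use integration by parts with u = log(4*y + 3), dv = y dy.
Then du = 4/(4*y + 3) dy and v = y**2/2.

y**2*log(4*y + 3)/2 - y**2/4 + 3*y/8 - 9*log(4*y + 3)/32 + C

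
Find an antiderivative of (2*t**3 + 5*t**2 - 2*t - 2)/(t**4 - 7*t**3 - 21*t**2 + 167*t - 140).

305*log(t - 7)/72 - 22*log(t - 4)/9 + log(t - 1)/36 + 13*log(t + 5)/72 + C

Factor the denominator: (t - 7)*(t - 4)*(t - 1)*(t + 5).
Partial-fraction decomposition: 13/(72*(t + 5)) + 1/(36*(t - 1)) - 22/(9*(t - 4)) + 305/(72*(t - 7)).
Integrate each term: A/(t−a) contributes A·log|t−a|.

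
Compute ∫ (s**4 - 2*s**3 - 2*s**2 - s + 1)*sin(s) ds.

Use integration by parts with u = s**4 - 2*s**3 - 2*s**2 - s + 1, dv = sin(s) ds, so v = -cos(s).
Apply parts 4 times (tabular method): alternate signs, differentiate u down to 0, integrate dv up.

-s**4*cos(s) + 4*s**3*sin(s) + 2*s**3*cos(s) - 6*s**2*sin(s) + 14*s**2*cos(s) - 28*s*sin(s) - 11*s*cos(s) + 11*sin(s) - 29*cos(s) + C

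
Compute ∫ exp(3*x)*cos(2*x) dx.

2*exp(3*x)*sin(2*x)/13 + 3*exp(3*x)*cos(2*x)/13 + C

Let I denote the integral. Integrate by parts with u = cos(2*x), dv = exp(3*x) dx, so v = exp(3*x)/3: I = exp(3*x)*cos(2*x)/3 + (2/3)·∫ exp(3*x)*sin(2*x) dx.
Apply parts again with u = sin(2*x), dv = exp(3*x) dx: ∫ exp(3*x)*sin(2*x) dx = exp(3*x)*sin(2*x)/3 − (2/3)·I. Substituting back brings back I: I = 2*exp(3*x)*sin(2*x)/9 + exp(3*x)*cos(2*x)/3 − (4/9)·I.
Solving for I: (1 + 4/9)·I equals the remaining terms, so I = (9/13)·(2*exp(3*x)*sin(2*x)/9 + exp(3*x)*cos(2*x)/3).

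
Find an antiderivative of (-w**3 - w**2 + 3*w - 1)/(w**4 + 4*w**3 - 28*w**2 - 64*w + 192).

-69*log(w - 4)/160 + 7*log(w - 2)/96 + 35*log(w + 4)/96 - 161*log(w + 6)/160 + C

Factor the denominator: (w - 4)*(w - 2)*(w + 4)*(w + 6).
Partial-fraction decomposition: -161/(160*(w + 6)) + 35/(96*(w + 4)) + 7/(96*(w - 2)) - 69/(160*(w - 4)).
Integrate each term: A/(w−a) contributes A·log|w−a|.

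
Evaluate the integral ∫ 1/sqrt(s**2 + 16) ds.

Substitute s = 4·tan(θ), so ds = 4·sec(θ)^2 dθ and the radical becomes sqrt(s**2 + 16) = 4·sec(θ) by the Pythagorean identity.
Integrate the resulting trig expression in θ, then back-substitute tan(θ) = s/4, sec(θ) = sqrt(s**2 + 16)/4 (absorbing any constant into C).

log(s + sqrt(s**2 + 16)) + C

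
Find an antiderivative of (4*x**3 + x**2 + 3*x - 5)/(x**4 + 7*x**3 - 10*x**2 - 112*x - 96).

279*log(x - 4)/400 + 11*log(x + 1)/75 - 257*log(x + 4)/48 + 851*log(x + 6)/100 + C

Factor the denominator: (x - 4)*(x + 1)*(x + 4)*(x + 6).
Partial-fraction decomposition: 851/(100*(x + 6)) - 257/(48*(x + 4)) + 11/(75*(x + 1)) + 279/(400*(x - 4)).
Integrate each term: A/(x−a) contributes A·log|x−a|.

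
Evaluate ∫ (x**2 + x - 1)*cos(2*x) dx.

x**2*sin(2*x)/2 + x*sin(2*x)/2 + x*cos(2*x)/2 - 3*sin(2*x)/4 + cos(2*x)/4 + C

Use integration by parts with u = x**2 + x - 1, dv = cos(2*x) dx, so v = sin(2*x)/2.
Apply parts 2 times (tabular method): alternate signs, differentiate u down to 0, integrate dv up.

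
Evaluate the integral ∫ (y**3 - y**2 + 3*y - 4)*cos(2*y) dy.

y**3*sin(2*y)/2 - y**2*sin(2*y)/2 + 3*y**2*cos(2*y)/4 + 3*y*sin(2*y)/4 - y*cos(2*y)/2 - 7*sin(2*y)/4 + 3*cos(2*y)/8 + C

Use integration by parts with u = y**3 - y**2 + 3*y - 4, dv = cos(2*y) dy, so v = sin(2*y)/2.
Apply parts 3 times (tabular method): alternate signs, differentiate u down to 0, integrate dv up.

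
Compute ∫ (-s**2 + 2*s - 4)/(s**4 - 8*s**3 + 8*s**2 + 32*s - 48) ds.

Factor the denominator: (s - 6)*(s - 2)**2*(s + 2).
Partial-fraction decomposition: 3/(32*(s + 2)) + 1/(8*(s - 2)) + 1/(4*(s - 2)**2) - 7/(32*(s - 6)).
Integrate each term; A/(s−a) gives A·log|s−a|; A/(s−a)² gives −A/(s−a).

-7*log(s - 6)/32 + log(s - 2)/8 + 3*log(s + 2)/32 - 1/(4*s - 8) + C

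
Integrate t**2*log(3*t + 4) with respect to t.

Use integration by parts with u = log(3*t + 4), dv = t**2 dt.
Then du = 3/(3*t + 4) dt and v = t**3/3.

t**3*log(3*t + 4)/3 - t**3/9 + 2*t**2/9 - 16*t/27 + 64*log(3*t + 4)/81 + C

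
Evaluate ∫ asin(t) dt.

Use integration by parts with u = arcsin(t), dv = dt.
Then du = 1/sqrt(-t**2 + 1) dt.

t*asin(t) + sqrt(-t**2 + 1) + C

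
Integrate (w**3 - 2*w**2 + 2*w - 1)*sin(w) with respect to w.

-w**3*cos(w) + 3*w**2*sin(w) + 2*w**2*cos(w) - 4*w*sin(w) + 4*w*cos(w) - 4*sin(w) - 3*cos(w) + C

Use integration by parts with u = w**3 - 2*w**2 + 2*w - 1, dv = sin(w) dw, so v = -cos(w).
Apply parts 3 times (tabular method): alternate signs, differentiate u down to 0, integrate dv up.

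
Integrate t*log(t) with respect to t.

Use integration by parts with u = log(t), dv = t dt.
Then du = 1/t dt and v = t**2/2.

t**2*log(t)/2 - t**2/4 + C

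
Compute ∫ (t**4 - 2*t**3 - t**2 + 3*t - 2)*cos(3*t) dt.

Use integration by parts with u = t**4 - 2*t**3 - t**2 + 3*t - 2, dv = cos(3*t) dt, so v = sin(3*t)/3.
Apply parts 4 times (tabular method): alternate signs, differentiate u down to 0, integrate dv up.

t**4*sin(3*t)/3 - 2*t**3*sin(3*t)/3 + 4*t**3*cos(3*t)/9 - 7*t**2*sin(3*t)/9 - 2*t**2*cos(3*t)/3 + 13*t*sin(3*t)/9 - 14*t*cos(3*t)/27 - 40*sin(3*t)/81 + 13*cos(3*t)/27 + C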